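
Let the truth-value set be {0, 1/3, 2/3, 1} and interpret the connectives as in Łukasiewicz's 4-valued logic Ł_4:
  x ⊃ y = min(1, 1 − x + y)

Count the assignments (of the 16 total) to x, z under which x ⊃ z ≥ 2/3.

x = 0, z = 0 ↦ 1  ≥
x = 0, z = 1/3 ↦ 1  ≥
x = 0, z = 2/3 ↦ 1  ≥
x = 0, z = 1 ↦ 1  ≥
x = 1/3, z = 0 ↦ 2/3  ≥
x = 1/3, z = 1/3 ↦ 1  ≥
x = 1/3, z = 2/3 ↦ 1  ≥
x = 1/3, z = 1 ↦ 1  ≥
x = 2/3, z = 0 ↦ 1/3  <
x = 2/3, z = 1/3 ↦ 2/3  ≥
x = 2/3, z = 2/3 ↦ 1  ≥
x = 2/3, z = 1 ↦ 1  ≥
x = 1, z = 0 ↦ 0  <
x = 1, z = 1/3 ↦ 1/3  <
x = 1, z = 2/3 ↦ 2/3  ≥
x = 1, z = 1 ↦ 1  ≥
So 13 of the 16 assignments meet the threshold.

13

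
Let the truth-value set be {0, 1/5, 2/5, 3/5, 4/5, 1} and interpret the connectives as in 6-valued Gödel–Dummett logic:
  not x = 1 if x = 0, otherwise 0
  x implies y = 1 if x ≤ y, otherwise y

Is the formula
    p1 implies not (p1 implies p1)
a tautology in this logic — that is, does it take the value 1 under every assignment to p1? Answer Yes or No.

No

Counterexample: take p1 = 1/5.
p1 implies p1 = 1/5 implies 1/5 = 1
not (p1 implies p1) = not 1 = 0
p1 implies not (p1 implies p1) = 1/5 implies 0 = 0
This gives 0 ≠ 1.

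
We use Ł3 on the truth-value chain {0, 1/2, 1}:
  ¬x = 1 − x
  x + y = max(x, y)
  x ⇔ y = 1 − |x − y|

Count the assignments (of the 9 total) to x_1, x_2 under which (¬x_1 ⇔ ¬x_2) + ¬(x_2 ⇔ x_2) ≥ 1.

3

x_1 = 0, x_2 = 0 ↦ 1  ≥
x_1 = 0, x_2 = 1/2 ↦ 1/2  <
x_1 = 0, x_2 = 1 ↦ 0  <
x_1 = 1/2, x_2 = 0 ↦ 1/2  <
x_1 = 1/2, x_2 = 1/2 ↦ 1  ≥
x_1 = 1/2, x_2 = 1 ↦ 1/2  <
x_1 = 1, x_2 = 0 ↦ 0  <
x_1 = 1, x_2 = 1/2 ↦ 1/2  <
x_1 = 1, x_2 = 1 ↦ 1  ≥
So 3 of the 9 assignments meet the threshold.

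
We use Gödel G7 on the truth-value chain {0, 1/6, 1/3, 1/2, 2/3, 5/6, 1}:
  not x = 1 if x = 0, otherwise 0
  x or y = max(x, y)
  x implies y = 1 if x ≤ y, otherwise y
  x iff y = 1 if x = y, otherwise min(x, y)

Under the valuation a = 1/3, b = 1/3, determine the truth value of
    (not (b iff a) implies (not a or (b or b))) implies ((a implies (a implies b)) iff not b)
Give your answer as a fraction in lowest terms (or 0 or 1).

b iff a = 1/3 iff 1/3 = 1
not (b iff a) = not 1 = 0
not a = not 1/3 = 0
b or b = 1/3 or 1/3 = 1/3
not a or (b or b) = 0 or 1/3 = 1/3
not (b iff a) implies (not a or (b or b)) = 0 implies 1/3 = 1
a implies b = 1/3 implies 1/3 = 1
a implies (a implies b) = 1/3 implies 1 = 1
not b = not 1/3 = 0
(a implies (a implies b)) iff not b = 1 iff 0 = 0
(not (b iff a) implies (not a or (b or b))) implies ((a implies (a implies b)) iff not b) = 1 implies 0 = 0

0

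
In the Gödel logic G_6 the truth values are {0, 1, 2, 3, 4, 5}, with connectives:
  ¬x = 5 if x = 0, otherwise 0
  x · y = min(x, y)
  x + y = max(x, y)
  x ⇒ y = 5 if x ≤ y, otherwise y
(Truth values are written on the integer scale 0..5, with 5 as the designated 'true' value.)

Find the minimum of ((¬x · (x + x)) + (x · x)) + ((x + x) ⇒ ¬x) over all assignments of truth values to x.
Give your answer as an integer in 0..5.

1

Take x = 1:
¬x = ¬1 = 0
x + x = 1 + 1 = 1
¬x · (x + x) = 0 · 1 = 0
x · x = 1 · 1 = 1
(¬x · (x + x)) + (x · x) = 0 + 1 = 1
x + x = 1 + 1 = 1
¬x = ¬1 = 0
(x + x) ⇒ ¬x = 1 ⇒ 0 = 0
((¬x · (x + x)) + (x · x)) + ((x + x) ⇒ ¬x) = 1 + 0 = 1
No assignment yields a value below 1, so this is the minimum.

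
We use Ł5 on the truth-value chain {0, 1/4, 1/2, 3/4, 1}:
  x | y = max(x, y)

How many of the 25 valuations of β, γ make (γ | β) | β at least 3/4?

value 1: 9 assignments (counts)
value 3/4: 7 assignments (counts)
value 1/2: 5 assignments
value 1/4: 3 assignments
value 0: 1 assignment
So 16 of the 25 assignments meet the threshold.

16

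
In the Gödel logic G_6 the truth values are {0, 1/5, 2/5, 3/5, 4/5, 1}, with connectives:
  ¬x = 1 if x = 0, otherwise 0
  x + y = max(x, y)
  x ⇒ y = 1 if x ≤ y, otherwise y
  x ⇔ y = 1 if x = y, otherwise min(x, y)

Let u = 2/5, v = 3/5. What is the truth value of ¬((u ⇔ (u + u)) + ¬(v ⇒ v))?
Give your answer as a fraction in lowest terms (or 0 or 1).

u + u = 2/5 + 2/5 = 2/5
u ⇔ (u + u) = 2/5 ⇔ 2/5 = 1
v ⇒ v = 3/5 ⇒ 3/5 = 1
¬(v ⇒ v) = ¬1 = 0
(u ⇔ (u + u)) + ¬(v ⇒ v) = 1 + 0 = 1
¬((u ⇔ (u + u)) + ¬(v ⇒ v)) = ¬1 = 0

0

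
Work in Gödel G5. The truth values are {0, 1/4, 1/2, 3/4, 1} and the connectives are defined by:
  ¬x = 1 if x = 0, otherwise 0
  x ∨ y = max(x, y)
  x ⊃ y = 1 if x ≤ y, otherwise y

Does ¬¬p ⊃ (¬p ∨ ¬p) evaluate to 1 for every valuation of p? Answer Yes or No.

Counterexample: take p = 1/4.
¬p = ¬1/4 = 0
¬¬p = ¬0 = 1
¬p = ¬1/4 = 0
¬p = ¬1/4 = 0
¬p ∨ ¬p = 0 ∨ 0 = 0
¬¬p ⊃ (¬p ∨ ¬p) = 1 ⊃ 0 = 0
This gives 0 ≠ 1.

No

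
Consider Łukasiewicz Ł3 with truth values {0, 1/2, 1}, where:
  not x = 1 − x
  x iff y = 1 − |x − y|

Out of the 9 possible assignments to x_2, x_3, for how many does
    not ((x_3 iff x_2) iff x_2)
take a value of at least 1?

2

x_2 = 0, x_3 = 0 ↦ 1  ≥
x_2 = 0, x_3 = 1/2 ↦ 1/2  <
x_2 = 0, x_3 = 1 ↦ 0  <
x_2 = 1/2, x_3 = 0 ↦ 0  <
x_2 = 1/2, x_3 = 1/2 ↦ 1/2  <
x_2 = 1/2, x_3 = 1 ↦ 0  <
x_2 = 1, x_3 = 0 ↦ 1  ≥
x_2 = 1, x_3 = 1/2 ↦ 1/2  <
x_2 = 1, x_3 = 1 ↦ 0  <
So 2 of the 9 assignments meet the threshold.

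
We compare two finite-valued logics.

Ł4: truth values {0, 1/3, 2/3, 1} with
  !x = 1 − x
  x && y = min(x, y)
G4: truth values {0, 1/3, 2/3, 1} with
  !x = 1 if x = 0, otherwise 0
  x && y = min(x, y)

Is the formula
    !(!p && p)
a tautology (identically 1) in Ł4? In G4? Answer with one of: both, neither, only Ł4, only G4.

In Ł4: at p = 1/3 the value is 2/3 — not a tautology.
In G4: every assignment gives 1 — tautology.

only G4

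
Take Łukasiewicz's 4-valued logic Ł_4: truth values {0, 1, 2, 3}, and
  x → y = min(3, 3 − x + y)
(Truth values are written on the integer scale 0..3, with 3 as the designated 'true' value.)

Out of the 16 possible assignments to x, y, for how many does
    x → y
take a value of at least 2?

x = 0, y = 0 ↦ 3  ≥
x = 0, y = 1 ↦ 3  ≥
x = 0, y = 2 ↦ 3  ≥
x = 0, y = 3 ↦ 3  ≥
x = 1, y = 0 ↦ 2  ≥
x = 1, y = 1 ↦ 3  ≥
x = 1, y = 2 ↦ 3  ≥
x = 1, y = 3 ↦ 3  ≥
x = 2, y = 0 ↦ 1  <
x = 2, y = 1 ↦ 2  ≥
x = 2, y = 2 ↦ 3  ≥
x = 2, y = 3 ↦ 3  ≥
x = 3, y = 0 ↦ 0  <
x = 3, y = 1 ↦ 1  <
x = 3, y = 2 ↦ 2  ≥
x = 3, y = 3 ↦ 3  ≥
So 13 of the 16 assignments meet the threshold.

13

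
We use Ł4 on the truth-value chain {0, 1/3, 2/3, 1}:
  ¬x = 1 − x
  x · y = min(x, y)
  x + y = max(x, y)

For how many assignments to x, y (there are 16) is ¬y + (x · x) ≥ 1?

7

x = 0, y = 0 ↦ 1  ≥
x = 0, y = 1/3 ↦ 2/3  <
x = 0, y = 2/3 ↦ 1/3  <
x = 0, y = 1 ↦ 0  <
x = 1/3, y = 0 ↦ 1  ≥
x = 1/3, y = 1/3 ↦ 2/3  <
x = 1/3, y = 2/3 ↦ 1/3  <
x = 1/3, y = 1 ↦ 1/3  <
x = 2/3, y = 0 ↦ 1  ≥
x = 2/3, y = 1/3 ↦ 2/3  <
x = 2/3, y = 2/3 ↦ 2/3  <
x = 2/3, y = 1 ↦ 2/3  <
x = 1, y = 0 ↦ 1  ≥
x = 1, y = 1/3 ↦ 1  ≥
x = 1, y = 2/3 ↦ 1  ≥
x = 1, y = 1 ↦ 1  ≥
So 7 of the 16 assignments meet the threshold.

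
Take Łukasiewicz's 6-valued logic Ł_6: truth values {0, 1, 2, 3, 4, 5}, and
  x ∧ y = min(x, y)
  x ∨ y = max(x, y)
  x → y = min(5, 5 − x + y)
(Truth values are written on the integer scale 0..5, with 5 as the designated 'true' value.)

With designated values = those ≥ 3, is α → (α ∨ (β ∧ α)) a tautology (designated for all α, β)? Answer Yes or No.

At α = 5, β = 1, for instance:
β ∧ α = 1 ∧ 5 = 1
α ∨ (β ∧ α) = 5 ∨ 1 = 5
α → (α ∨ (β ∧ α)) = 5 → 5 = 5
and checking the remaining 35 assignments likewise gives ≥ 3 in every case.

Yes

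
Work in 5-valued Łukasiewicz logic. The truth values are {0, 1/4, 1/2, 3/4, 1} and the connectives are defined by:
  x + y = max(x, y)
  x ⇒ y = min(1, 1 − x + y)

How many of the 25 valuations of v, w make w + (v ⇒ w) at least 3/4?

19

value 1: 15 assignments (counts)
value 3/4: 4 assignments (counts)
value 1/2: 3 assignments
value 1/4: 2 assignments
value 0: 1 assignment
So 19 of the 25 assignments meet the threshold.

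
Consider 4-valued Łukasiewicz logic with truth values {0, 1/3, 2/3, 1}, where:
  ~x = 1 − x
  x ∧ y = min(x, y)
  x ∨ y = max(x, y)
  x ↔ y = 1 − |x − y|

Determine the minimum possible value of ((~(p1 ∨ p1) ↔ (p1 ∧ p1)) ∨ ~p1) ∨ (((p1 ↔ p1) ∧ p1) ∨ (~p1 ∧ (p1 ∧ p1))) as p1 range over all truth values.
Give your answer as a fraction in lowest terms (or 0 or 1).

2/3

Take p1 = 1/3:
p1 ∨ p1 = 1/3 ∨ 1/3 = 1/3
~(p1 ∨ p1) = ~1/3 = 2/3
p1 ∧ p1 = 1/3 ∧ 1/3 = 1/3
~(p1 ∨ p1) ↔ (p1 ∧ p1) = 2/3 ↔ 1/3 = 2/3
~p1 = ~1/3 = 2/3
(~(p1 ∨ p1) ↔ (p1 ∧ p1)) ∨ ~p1 = 2/3 ∨ 2/3 = 2/3
p1 ↔ p1 = 1/3 ↔ 1/3 = 1
(p1 ↔ p1) ∧ p1 = 1 ∧ 1/3 = 1/3
~p1 = ~1/3 = 2/3
p1 ∧ p1 = 1/3 ∧ 1/3 = 1/3
~p1 ∧ (p1 ∧ p1) = 2/3 ∧ 1/3 = 1/3
((p1 ↔ p1) ∧ p1) ∨ (~p1 ∧ (p1 ∧ p1)) = 1/3 ∨ 1/3 = 1/3
((~(p1 ∨ p1) ↔ (p1 ∧ p1)) ∨ ~p1) ∨ (((p1 ↔ p1) ∧ p1) ∨ (~p1 ∧ (p1 ∧ p1))) = 2/3 ∨ 1/3 = 2/3
No assignment yields a value below 2/3, so this is the minimum.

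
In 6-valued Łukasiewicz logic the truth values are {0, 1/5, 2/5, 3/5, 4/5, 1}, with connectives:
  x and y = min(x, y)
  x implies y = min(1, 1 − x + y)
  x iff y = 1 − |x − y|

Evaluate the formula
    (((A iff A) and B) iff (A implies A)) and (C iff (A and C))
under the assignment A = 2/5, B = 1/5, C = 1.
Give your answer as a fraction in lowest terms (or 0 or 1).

A iff A = 2/5 iff 2/5 = 1
(A iff A) and B = 1 and 1/5 = 1/5
A implies A = 2/5 implies 2/5 = 1
((A iff A) and B) iff (A implies A) = 1/5 iff 1 = 1/5
A and C = 2/5 and 1 = 2/5
C iff (A and C) = 1 iff 2/5 = 2/5
(((A iff A) and B) iff (A implies A)) and (C iff (A and C)) = 1/5 and 2/5 = 1/5

1/5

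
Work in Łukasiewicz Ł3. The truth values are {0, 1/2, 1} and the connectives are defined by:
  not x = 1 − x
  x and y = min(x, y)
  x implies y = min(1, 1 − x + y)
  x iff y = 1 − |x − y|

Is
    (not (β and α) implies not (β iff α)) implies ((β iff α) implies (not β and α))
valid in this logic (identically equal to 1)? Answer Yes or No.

Counterexample: take α = 1/2, β = 1.
β and α = 1 and 1/2 = 1/2
not (β and α) = not 1/2 = 1/2
β iff α = 1 iff 1/2 = 1/2
not (β iff α) = not 1/2 = 1/2
not (β and α) implies not (β iff α) = 1/2 implies 1/2 = 1
β iff α = 1 iff 1/2 = 1/2
not β = not 1 = 0
not β and α = 0 and 1/2 = 0
(β iff α) implies (not β and α) = 1/2 implies 0 = 1/2
(not (β and α) implies not (β iff α)) implies ((β iff α) implies (not β and α)) = 1 implies 1/2 = 1/2
This gives 1/2 ≠ 1.

No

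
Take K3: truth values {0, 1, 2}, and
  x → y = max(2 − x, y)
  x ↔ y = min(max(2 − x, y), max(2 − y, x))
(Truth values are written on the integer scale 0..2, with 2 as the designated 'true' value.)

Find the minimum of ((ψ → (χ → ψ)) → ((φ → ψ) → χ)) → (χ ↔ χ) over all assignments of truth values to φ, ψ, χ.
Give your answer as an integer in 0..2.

Take φ = 0, ψ = 0, χ = 1:
χ → ψ = 1 → 0 = 1
ψ → (χ → ψ) = 0 → 1 = 2
φ → ψ = 0 → 0 = 2
(φ → ψ) → χ = 2 → 1 = 1
(ψ → (χ → ψ)) → ((φ → ψ) → χ) = 2 → 1 = 1
χ ↔ χ = 1 ↔ 1 = 1
((ψ → (χ → ψ)) → ((φ → ψ) → χ)) → (χ ↔ χ) = 1 → 1 = 1
No assignment yields a value below 1, so this is the minimum.

1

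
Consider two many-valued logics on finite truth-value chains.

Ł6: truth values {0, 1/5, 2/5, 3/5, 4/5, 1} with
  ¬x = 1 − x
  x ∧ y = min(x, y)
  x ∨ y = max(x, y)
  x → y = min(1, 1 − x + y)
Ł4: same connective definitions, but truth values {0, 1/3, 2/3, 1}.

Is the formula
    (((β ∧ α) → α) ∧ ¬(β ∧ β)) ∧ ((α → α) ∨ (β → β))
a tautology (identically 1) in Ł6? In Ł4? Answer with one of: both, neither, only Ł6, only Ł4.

In Ł6: at α = 0, β = 1/5 the value is 4/5 — not a tautology.
In Ł4: at α = 0, β = 1/3 the value is 2/3 — not a tautology.

neither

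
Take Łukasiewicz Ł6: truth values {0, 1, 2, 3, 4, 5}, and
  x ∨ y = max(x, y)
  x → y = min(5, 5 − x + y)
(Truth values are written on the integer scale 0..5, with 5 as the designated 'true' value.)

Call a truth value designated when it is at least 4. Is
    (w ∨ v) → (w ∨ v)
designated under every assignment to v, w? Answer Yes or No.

At v = 1, w = 2, for instance:
w ∨ v = 2 ∨ 1 = 2
w ∨ v = 2 ∨ 1 = 2
(w ∨ v) → (w ∨ v) = 2 → 2 = 5
and checking the remaining 35 assignments likewise gives ≥ 4 in every case.

Yes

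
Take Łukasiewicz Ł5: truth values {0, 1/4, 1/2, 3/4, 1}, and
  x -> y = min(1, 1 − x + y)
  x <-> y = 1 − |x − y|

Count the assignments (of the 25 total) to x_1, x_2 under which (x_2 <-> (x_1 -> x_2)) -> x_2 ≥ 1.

value 1: 15 assignments (counts)
value 3/4: 4 assignments
value 1/2: 3 assignments
value 1/4: 2 assignments
value 0: 1 assignment
So 15 of the 25 assignments meet the threshold.

15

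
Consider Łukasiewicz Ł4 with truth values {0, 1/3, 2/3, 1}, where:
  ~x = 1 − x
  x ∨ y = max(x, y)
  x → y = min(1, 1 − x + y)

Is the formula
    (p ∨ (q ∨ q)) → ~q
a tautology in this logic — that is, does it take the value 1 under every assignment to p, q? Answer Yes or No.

Counterexample: take p = 0, q = 2/3.
q ∨ q = 2/3 ∨ 2/3 = 2/3
p ∨ (q ∨ q) = 0 ∨ 2/3 = 2/3
~q = ~2/3 = 1/3
(p ∨ (q ∨ q)) → ~q = 2/3 → 1/3 = 2/3
This gives 2/3 ≠ 1.

No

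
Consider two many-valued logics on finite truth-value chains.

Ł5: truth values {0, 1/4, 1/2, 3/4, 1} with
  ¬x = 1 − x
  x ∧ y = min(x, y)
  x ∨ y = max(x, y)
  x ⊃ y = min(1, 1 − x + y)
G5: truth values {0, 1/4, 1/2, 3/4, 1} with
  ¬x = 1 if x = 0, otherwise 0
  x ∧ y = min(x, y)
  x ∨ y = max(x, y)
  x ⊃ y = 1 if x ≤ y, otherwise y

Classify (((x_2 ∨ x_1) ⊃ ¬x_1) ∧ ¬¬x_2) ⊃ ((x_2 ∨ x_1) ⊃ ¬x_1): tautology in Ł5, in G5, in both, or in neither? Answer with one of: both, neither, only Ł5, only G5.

both

In Ł5: every assignment gives 1 — tautology.
In G5: every assignment gives 1 — tautology.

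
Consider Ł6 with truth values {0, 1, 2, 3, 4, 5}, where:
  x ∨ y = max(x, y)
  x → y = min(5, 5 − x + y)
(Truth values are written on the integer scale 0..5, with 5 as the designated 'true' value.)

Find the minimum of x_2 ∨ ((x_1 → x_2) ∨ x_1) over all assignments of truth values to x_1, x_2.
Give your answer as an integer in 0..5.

3

Take x_1 = 2, x_2 = 0:
x_1 → x_2 = 2 → 0 = 3
(x_1 → x_2) ∨ x_1 = 3 ∨ 2 = 3
x_2 ∨ ((x_1 → x_2) ∨ x_1) = 0 ∨ 3 = 3
No assignment yields a value below 3, so this is the minimum.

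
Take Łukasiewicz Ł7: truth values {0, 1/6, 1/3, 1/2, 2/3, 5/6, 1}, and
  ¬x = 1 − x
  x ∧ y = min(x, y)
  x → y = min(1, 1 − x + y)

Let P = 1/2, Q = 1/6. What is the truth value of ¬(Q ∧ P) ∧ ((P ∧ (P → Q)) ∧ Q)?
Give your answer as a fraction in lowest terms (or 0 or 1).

1/6

Q ∧ P = 1/6 ∧ 1/2 = 1/6
¬(Q ∧ P) = ¬1/6 = 5/6
P → Q = 1/2 → 1/6 = 2/3
P ∧ (P → Q) = 1/2 ∧ 2/3 = 1/2
(P ∧ (P → Q)) ∧ Q = 1/2 ∧ 1/6 = 1/6
¬(Q ∧ P) ∧ ((P ∧ (P → Q)) ∧ Q) = 5/6 ∧ 1/6 = 1/6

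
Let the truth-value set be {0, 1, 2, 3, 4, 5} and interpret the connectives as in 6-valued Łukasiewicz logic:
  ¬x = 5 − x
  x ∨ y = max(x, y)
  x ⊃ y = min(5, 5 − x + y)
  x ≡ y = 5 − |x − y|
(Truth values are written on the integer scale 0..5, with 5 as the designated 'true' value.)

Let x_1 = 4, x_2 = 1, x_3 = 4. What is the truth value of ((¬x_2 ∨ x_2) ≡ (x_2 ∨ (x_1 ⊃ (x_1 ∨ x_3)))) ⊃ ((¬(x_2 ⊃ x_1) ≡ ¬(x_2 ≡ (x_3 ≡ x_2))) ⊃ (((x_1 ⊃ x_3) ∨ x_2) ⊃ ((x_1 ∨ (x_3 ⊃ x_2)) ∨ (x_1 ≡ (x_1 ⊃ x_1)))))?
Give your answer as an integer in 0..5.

¬x_2 = ¬1 = 4
¬x_2 ∨ x_2 = 4 ∨ 1 = 4
x_1 ∨ x_3 = 4 ∨ 4 = 4
x_1 ⊃ (x_1 ∨ x_3) = 4 ⊃ 4 = 5
x_2 ∨ (x_1 ⊃ (x_1 ∨ x_3)) = 1 ∨ 5 = 5
(¬x_2 ∨ x_2) ≡ (x_2 ∨ (x_1 ⊃ (x_1 ∨ x_3))) = 4 ≡ 5 = 4
x_2 ⊃ x_1 = 1 ⊃ 4 = 5
¬(x_2 ⊃ x_1) = ¬5 = 0
x_3 ≡ x_2 = 4 ≡ 1 = 2
x_2 ≡ (x_3 ≡ x_2) = 1 ≡ 2 = 4
¬(x_2 ≡ (x_3 ≡ x_2)) = ¬4 = 1
¬(x_2 ⊃ x_1) ≡ ¬(x_2 ≡ (x_3 ≡ x_2)) = 0 ≡ 1 = 4
x_1 ⊃ x_3 = 4 ⊃ 4 = 5
(x_1 ⊃ x_3) ∨ x_2 = 5 ∨ 1 = 5
x_3 ⊃ x_2 = 4 ⊃ 1 = 2
x_1 ∨ (x_3 ⊃ x_2) = 4 ∨ 2 = 4
x_1 ⊃ x_1 = 4 ⊃ 4 = 5
x_1 ≡ (x_1 ⊃ x_1) = 4 ≡ 5 = 4
(x_1 ∨ (x_3 ⊃ x_2)) ∨ (x_1 ≡ (x_1 ⊃ x_1)) = 4 ∨ 4 = 4
((x_1 ⊃ x_3) ∨ x_2) ⊃ ((x_1 ∨ (x_3 ⊃ x_2)) ∨ (x_1 ≡ (x_1 ⊃ x_1))) = 5 ⊃ 4 = 4
(¬(x_2 ⊃ x_1) ≡ ¬(x_2 ≡ (x_3 ≡ x_2))) ⊃ (((x_1 ⊃ x_3) ∨ x_2) ⊃ ((x_1 ∨ (x_3 ⊃ x_2)) ∨ (x_1 ≡ (x_1 ⊃ x_1)))) = 4 ⊃ 4 = 5
((¬x_2 ∨ x_2) ≡ (x_2 ∨ (x_1 ⊃ (x_1 ∨ x_3)))) ⊃ ((¬(x_2 ⊃ x_1) ≡ ¬(x_2 ≡ (x_3 ≡ x_2))) ⊃ (((x_1 ⊃ x_3) ∨ x_2) ⊃ ((x_1 ∨ (x_3 ⊃ x_2)) ∨ (x_1 ≡ (x_1 ⊃ x_1))))) = 4 ⊃ 5 = 5

5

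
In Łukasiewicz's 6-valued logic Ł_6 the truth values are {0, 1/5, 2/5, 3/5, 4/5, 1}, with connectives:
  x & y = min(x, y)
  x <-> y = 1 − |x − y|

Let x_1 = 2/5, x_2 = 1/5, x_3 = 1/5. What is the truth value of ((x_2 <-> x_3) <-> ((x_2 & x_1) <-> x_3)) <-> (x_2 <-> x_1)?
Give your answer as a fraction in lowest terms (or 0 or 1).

x_2 <-> x_3 = 1/5 <-> 1/5 = 1
x_2 & x_1 = 1/5 & 2/5 = 1/5
(x_2 & x_1) <-> x_3 = 1/5 <-> 1/5 = 1
(x_2 <-> x_3) <-> ((x_2 & x_1) <-> x_3) = 1 <-> 1 = 1
x_2 <-> x_1 = 1/5 <-> 2/5 = 4/5
((x_2 <-> x_3) <-> ((x_2 & x_1) <-> x_3)) <-> (x_2 <-> x_1) = 1 <-> 4/5 = 4/5

4/5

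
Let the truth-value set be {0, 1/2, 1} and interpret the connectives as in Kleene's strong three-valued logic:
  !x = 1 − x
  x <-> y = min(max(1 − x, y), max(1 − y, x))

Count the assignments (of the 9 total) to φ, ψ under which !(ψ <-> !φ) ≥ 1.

2

φ = 0, ψ = 0 ↦ 1  ≥
φ = 0, ψ = 1/2 ↦ 1/2  <
φ = 0, ψ = 1 ↦ 0  <
φ = 1/2, ψ = 0 ↦ 1/2  <
φ = 1/2, ψ = 1/2 ↦ 1/2  <
φ = 1/2, ψ = 1 ↦ 1/2  <
φ = 1, ψ = 0 ↦ 0  <
φ = 1, ψ = 1/2 ↦ 1/2  <
φ = 1, ψ = 1 ↦ 1  ≥
So 2 of the 9 assignments meet the threshold.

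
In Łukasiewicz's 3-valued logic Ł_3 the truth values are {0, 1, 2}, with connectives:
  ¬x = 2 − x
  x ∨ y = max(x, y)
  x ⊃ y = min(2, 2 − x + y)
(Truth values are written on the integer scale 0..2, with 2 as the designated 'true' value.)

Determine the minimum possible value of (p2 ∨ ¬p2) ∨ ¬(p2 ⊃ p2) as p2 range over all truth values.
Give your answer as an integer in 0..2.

1

Take p2 = 1:
¬p2 = ¬1 = 1
p2 ∨ ¬p2 = 1 ∨ 1 = 1
p2 ⊃ p2 = 1 ⊃ 1 = 2
¬(p2 ⊃ p2) = ¬2 = 0
(p2 ∨ ¬p2) ∨ ¬(p2 ⊃ p2) = 1 ∨ 0 = 1
No assignment yields a value below 1, so this is the minimum.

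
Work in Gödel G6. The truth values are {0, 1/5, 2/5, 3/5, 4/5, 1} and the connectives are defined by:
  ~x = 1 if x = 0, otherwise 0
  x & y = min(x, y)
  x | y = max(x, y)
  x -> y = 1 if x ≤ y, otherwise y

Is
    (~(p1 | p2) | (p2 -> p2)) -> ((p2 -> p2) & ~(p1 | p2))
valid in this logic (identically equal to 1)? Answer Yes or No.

Counterexample: take p1 = 0, p2 = 1/5.
p1 | p2 = 0 | 1/5 = 1/5
~(p1 | p2) = ~1/5 = 0
p2 -> p2 = 1/5 -> 1/5 = 1
~(p1 | p2) | (p2 -> p2) = 0 | 1 = 1
p2 -> p2 = 1/5 -> 1/5 = 1
p1 | p2 = 0 | 1/5 = 1/5
~(p1 | p2) = ~1/5 = 0
(p2 -> p2) & ~(p1 | p2) = 1 & 0 = 0
(~(p1 | p2) | (p2 -> p2)) -> ((p2 -> p2) & ~(p1 | p2)) = 1 -> 0 = 0
This gives 0 ≠ 1.

No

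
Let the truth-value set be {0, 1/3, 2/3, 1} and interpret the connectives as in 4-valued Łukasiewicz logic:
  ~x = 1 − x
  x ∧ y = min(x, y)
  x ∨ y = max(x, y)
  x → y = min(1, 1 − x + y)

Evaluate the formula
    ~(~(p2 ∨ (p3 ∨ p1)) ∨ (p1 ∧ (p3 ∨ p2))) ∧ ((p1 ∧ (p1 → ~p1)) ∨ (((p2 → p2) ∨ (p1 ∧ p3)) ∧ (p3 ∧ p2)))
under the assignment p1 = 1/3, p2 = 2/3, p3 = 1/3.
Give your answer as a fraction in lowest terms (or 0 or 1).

1/3

p3 ∨ p1 = 1/3 ∨ 1/3 = 1/3
p2 ∨ (p3 ∨ p1) = 2/3 ∨ 1/3 = 2/3
~(p2 ∨ (p3 ∨ p1)) = ~2/3 = 1/3
p3 ∨ p2 = 1/3 ∨ 2/3 = 2/3
p1 ∧ (p3 ∨ p2) = 1/3 ∧ 2/3 = 1/3
~(p2 ∨ (p3 ∨ p1)) ∨ (p1 ∧ (p3 ∨ p2)) = 1/3 ∨ 1/3 = 1/3
~(~(p2 ∨ (p3 ∨ p1)) ∨ (p1 ∧ (p3 ∨ p2))) = ~1/3 = 2/3
~p1 = ~1/3 = 2/3
p1 → ~p1 = 1/3 → 2/3 = 1
p1 ∧ (p1 → ~p1) = 1/3 ∧ 1 = 1/3
p2 → p2 = 2/3 → 2/3 = 1
p1 ∧ p3 = 1/3 ∧ 1/3 = 1/3
(p2 → p2) ∨ (p1 ∧ p3) = 1 ∨ 1/3 = 1
p3 ∧ p2 = 1/3 ∧ 2/3 = 1/3
((p2 → p2) ∨ (p1 ∧ p3)) ∧ (p3 ∧ p2) = 1 ∧ 1/3 = 1/3
(p1 ∧ (p1 → ~p1)) ∨ (((p2 → p2) ∨ (p1 ∧ p3)) ∧ (p3 ∧ p2)) = 1/3 ∨ 1/3 = 1/3
~(~(p2 ∨ (p3 ∨ p1)) ∨ (p1 ∧ (p3 ∨ p2))) ∧ ((p1 ∧ (p1 → ~p1)) ∨ (((p2 → p2) ∨ (p1 ∧ p3)) ∧ (p3 ∧ p2))) = 2/3 ∧ 1/3 = 1/3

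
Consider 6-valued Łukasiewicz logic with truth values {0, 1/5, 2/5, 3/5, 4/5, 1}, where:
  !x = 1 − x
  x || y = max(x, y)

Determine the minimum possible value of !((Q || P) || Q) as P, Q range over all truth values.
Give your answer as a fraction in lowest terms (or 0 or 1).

0

Take P = 0, Q = 1:
Q || P = 1 || 0 = 1
(Q || P) || Q = 1 || 1 = 1
!((Q || P) || Q) = !1 = 0
No assignment yields a value below 0, so this is the minimum.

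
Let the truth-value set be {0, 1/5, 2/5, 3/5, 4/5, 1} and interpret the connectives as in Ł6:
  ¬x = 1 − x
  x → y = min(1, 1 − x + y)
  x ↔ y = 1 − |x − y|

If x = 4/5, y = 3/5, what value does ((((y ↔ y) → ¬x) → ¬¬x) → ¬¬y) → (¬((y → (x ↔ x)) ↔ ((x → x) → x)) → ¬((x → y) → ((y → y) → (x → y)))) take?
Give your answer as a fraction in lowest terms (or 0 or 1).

1

y ↔ y = 3/5 ↔ 3/5 = 1
¬x = ¬4/5 = 1/5
(y ↔ y) → ¬x = 1 → 1/5 = 1/5
¬x = ¬4/5 = 1/5
¬¬x = ¬1/5 = 4/5
((y ↔ y) → ¬x) → ¬¬x = 1/5 → 4/5 = 1
¬y = ¬3/5 = 2/5
¬¬y = ¬2/5 = 3/5
(((y ↔ y) → ¬x) → ¬¬x) → ¬¬y = 1 → 3/5 = 3/5
x ↔ x = 4/5 ↔ 4/5 = 1
y → (x ↔ x) = 3/5 → 1 = 1
x → x = 4/5 → 4/5 = 1
(x → x) → x = 1 → 4/5 = 4/5
(y → (x ↔ x)) ↔ ((x → x) → x) = 1 ↔ 4/5 = 4/5
¬((y → (x ↔ x)) ↔ ((x → x) → x)) = ¬4/5 = 1/5
x → y = 4/5 → 3/5 = 4/5
y → y = 3/5 → 3/5 = 1
x → y = 4/5 → 3/5 = 4/5
(y → y) → (x → y) = 1 → 4/5 = 4/5
(x → y) → ((y → y) → (x → y)) = 4/5 → 4/5 = 1
¬((x → y) → ((y → y) → (x → y))) = ¬1 = 0
¬((y → (x ↔ x)) ↔ ((x → x) → x)) → ¬((x → y) → ((y → y) → (x → y))) = 1/5 → 0 = 4/5
((((y ↔ y) → ¬x) → ¬¬x) → ¬¬y) → (¬((y → (x ↔ x)) ↔ ((x → x) → x)) → ¬((x → y) → ((y → y) → (x → y)))) = 3/5 → 4/5 = 1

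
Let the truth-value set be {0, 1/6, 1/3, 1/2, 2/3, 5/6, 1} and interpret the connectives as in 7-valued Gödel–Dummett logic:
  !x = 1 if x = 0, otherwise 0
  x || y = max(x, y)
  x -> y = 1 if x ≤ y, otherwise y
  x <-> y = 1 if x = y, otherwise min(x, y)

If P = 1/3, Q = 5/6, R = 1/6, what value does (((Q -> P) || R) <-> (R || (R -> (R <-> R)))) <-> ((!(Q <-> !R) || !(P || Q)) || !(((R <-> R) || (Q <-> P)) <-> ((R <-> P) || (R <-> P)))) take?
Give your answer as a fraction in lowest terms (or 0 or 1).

1/3

Q -> P = 5/6 -> 1/3 = 1/3
(Q -> P) || R = 1/3 || 1/6 = 1/3
R <-> R = 1/6 <-> 1/6 = 1
R -> (R <-> R) = 1/6 -> 1 = 1
R || (R -> (R <-> R)) = 1/6 || 1 = 1
((Q -> P) || R) <-> (R || (R -> (R <-> R))) = 1/3 <-> 1 = 1/3
!R = !1/6 = 0
Q <-> !R = 5/6 <-> 0 = 0
!(Q <-> !R) = !0 = 1
P || Q = 1/3 || 5/6 = 5/6
!(P || Q) = !5/6 = 0
!(Q <-> !R) || !(P || Q) = 1 || 0 = 1
R <-> R = 1/6 <-> 1/6 = 1
Q <-> P = 5/6 <-> 1/3 = 1/3
(R <-> R) || (Q <-> P) = 1 || 1/3 = 1
R <-> P = 1/6 <-> 1/3 = 1/6
R <-> P = 1/6 <-> 1/3 = 1/6
(R <-> P) || (R <-> P) = 1/6 || 1/6 = 1/6
((R <-> R) || (Q <-> P)) <-> ((R <-> P) || (R <-> P)) = 1 <-> 1/6 = 1/6
!(((R <-> R) || (Q <-> P)) <-> ((R <-> P) || (R <-> P))) = !1/6 = 0
(!(Q <-> !R) || !(P || Q)) || !(((R <-> R) || (Q <-> P)) <-> ((R <-> P) || (R <-> P))) = 1 || 0 = 1
(((Q -> P) || R) <-> (R || (R -> (R <-> R)))) <-> ((!(Q <-> !R) || !(P || Q)) || !(((R <-> R) || (Q <-> P)) <-> ((R <-> P) || (R <-> P)))) = 1/3 <-> 1 = 1/3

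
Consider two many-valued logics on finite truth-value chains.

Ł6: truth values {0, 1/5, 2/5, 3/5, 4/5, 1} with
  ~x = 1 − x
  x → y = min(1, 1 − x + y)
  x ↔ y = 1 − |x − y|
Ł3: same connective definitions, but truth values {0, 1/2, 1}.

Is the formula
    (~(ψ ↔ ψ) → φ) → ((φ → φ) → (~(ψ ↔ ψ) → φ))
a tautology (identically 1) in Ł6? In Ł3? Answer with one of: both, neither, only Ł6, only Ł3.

In Ł6: every assignment gives 1 — tautology.
In Ł3: every assignment gives 1 — tautology.

both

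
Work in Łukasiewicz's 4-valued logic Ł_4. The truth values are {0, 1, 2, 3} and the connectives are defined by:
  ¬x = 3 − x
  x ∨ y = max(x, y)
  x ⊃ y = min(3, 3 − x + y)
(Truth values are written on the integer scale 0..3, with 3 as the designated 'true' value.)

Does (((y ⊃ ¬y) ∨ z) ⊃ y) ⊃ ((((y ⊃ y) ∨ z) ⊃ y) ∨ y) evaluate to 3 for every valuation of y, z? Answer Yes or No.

Counterexample: take y = 2, z = 0.
¬y = ¬2 = 1
y ⊃ ¬y = 2 ⊃ 1 = 2
(y ⊃ ¬y) ∨ z = 2 ∨ 0 = 2
((y ⊃ ¬y) ∨ z) ⊃ y = 2 ⊃ 2 = 3
y ⊃ y = 2 ⊃ 2 = 3
(y ⊃ y) ∨ z = 3 ∨ 0 = 3
((y ⊃ y) ∨ z) ⊃ y = 3 ⊃ 2 = 2
(((y ⊃ y) ∨ z) ⊃ y) ∨ y = 2 ∨ 2 = 2
(((y ⊃ ¬y) ∨ z) ⊃ y) ⊃ ((((y ⊃ y) ∨ z) ⊃ y) ∨ y) = 3 ⊃ 2 = 2
This gives 2 ≠ 3.

No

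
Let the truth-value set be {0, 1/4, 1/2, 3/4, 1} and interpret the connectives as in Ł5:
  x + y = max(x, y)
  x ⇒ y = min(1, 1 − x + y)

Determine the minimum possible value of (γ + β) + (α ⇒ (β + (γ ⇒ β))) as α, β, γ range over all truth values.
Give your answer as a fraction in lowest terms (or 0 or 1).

1/2

Take α = 1, β = 0, γ = 1/2:
γ + β = 1/2 + 0 = 1/2
γ ⇒ β = 1/2 ⇒ 0 = 1/2
β + (γ ⇒ β) = 0 + 1/2 = 1/2
α ⇒ (β + (γ ⇒ β)) = 1 ⇒ 1/2 = 1/2
(γ + β) + (α ⇒ (β + (γ ⇒ β))) = 1/2 + 1/2 = 1/2
No assignment yields a value below 1/2, so this is the minimum.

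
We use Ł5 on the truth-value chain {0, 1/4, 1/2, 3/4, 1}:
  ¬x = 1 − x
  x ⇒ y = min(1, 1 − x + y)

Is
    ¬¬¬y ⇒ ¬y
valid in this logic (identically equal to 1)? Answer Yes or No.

y = 0 ↦ 1
y = 1/4 ↦ 1
y = 1/2 ↦ 1
y = 3/4 ↦ 1
y = 1 ↦ 1
Every assignment gives a value ≥ 1.

Yes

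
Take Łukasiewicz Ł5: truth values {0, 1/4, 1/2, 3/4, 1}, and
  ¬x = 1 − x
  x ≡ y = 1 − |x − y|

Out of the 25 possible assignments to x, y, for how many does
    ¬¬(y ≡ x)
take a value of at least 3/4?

value 1: 5 assignments (counts)
value 3/4: 8 assignments (counts)
value 1/2: 6 assignments
value 1/4: 4 assignments
value 0: 2 assignments
So 13 of the 25 assignments meet the threshold.

13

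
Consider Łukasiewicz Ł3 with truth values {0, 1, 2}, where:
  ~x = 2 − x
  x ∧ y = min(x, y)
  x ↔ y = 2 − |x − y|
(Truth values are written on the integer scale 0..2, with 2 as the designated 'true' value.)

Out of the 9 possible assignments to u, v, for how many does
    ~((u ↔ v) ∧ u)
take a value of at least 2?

u = 0, v = 0 ↦ 2  ≥
u = 0, v = 1 ↦ 2  ≥
u = 0, v = 2 ↦ 2  ≥
u = 1, v = 0 ↦ 1  <
u = 1, v = 1 ↦ 1  <
u = 1, v = 2 ↦ 1  <
u = 2, v = 0 ↦ 2  ≥
u = 2, v = 1 ↦ 1  <
u = 2, v = 2 ↦ 0  <
So 4 of the 9 assignments meet the threshold.

4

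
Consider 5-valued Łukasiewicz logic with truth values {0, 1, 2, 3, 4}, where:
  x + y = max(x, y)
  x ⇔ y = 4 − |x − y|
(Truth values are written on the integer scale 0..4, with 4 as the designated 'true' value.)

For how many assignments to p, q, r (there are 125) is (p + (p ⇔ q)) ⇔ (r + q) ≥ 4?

value 4: 28 assignments (counts)
value 3: 45 assignments
value 2: 31 assignments
value 1: 14 assignments
value 0: 7 assignments
So 28 of the 125 assignments meet the threshold.

28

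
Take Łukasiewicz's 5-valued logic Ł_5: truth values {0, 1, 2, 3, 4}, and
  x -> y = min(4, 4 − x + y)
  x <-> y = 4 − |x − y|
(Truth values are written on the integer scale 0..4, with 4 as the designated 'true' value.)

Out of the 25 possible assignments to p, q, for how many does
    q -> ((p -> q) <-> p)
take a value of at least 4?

value 4: 15 assignments (counts)
value 3: 4 assignments
value 2: 3 assignments
value 1: 2 assignments
value 0: 1 assignment
So 15 of the 25 assignments meet the threshold.

15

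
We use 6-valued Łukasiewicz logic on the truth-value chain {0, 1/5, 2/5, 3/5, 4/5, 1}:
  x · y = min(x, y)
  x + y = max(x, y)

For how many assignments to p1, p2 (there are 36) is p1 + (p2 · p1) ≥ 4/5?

value 1: 6 assignments (counts)
value 4/5: 6 assignments (counts)
value 3/5: 6 assignments
value 2/5: 6 assignments
value 1/5: 6 assignments
value 0: 6 assignments
So 12 of the 36 assignments meet the threshold.

12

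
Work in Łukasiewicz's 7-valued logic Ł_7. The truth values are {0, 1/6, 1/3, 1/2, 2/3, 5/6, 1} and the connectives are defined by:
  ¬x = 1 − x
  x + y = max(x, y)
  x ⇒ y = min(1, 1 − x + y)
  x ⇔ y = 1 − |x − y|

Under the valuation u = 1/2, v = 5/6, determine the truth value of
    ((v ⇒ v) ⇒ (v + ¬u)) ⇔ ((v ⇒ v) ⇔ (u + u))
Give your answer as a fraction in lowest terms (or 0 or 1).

v ⇒ v = 5/6 ⇒ 5/6 = 1
¬u = ¬1/2 = 1/2
v + ¬u = 5/6 + 1/2 = 5/6
(v ⇒ v) ⇒ (v + ¬u) = 1 ⇒ 5/6 = 5/6
v ⇒ v = 5/6 ⇒ 5/6 = 1
u + u = 1/2 + 1/2 = 1/2
(v ⇒ v) ⇔ (u + u) = 1 ⇔ 1/2 = 1/2
((v ⇒ v) ⇒ (v + ¬u)) ⇔ ((v ⇒ v) ⇔ (u + u)) = 5/6 ⇔ 1/2 = 2/3

2/3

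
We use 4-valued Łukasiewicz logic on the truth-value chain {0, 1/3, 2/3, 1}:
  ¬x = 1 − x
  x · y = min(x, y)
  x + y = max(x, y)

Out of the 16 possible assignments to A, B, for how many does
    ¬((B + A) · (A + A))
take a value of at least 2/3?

8

A = 0, B = 0 ↦ 1  ≥
A = 0, B = 1/3 ↦ 1  ≥
A = 0, B = 2/3 ↦ 1  ≥
A = 0, B = 1 ↦ 1  ≥
A = 1/3, B = 0 ↦ 2/3  ≥
A = 1/3, B = 1/3 ↦ 2/3  ≥
A = 1/3, B = 2/3 ↦ 2/3  ≥
A = 1/3, B = 1 ↦ 2/3  ≥
A = 2/3, B = 0 ↦ 1/3  <
A = 2/3, B = 1/3 ↦ 1/3  <
A = 2/3, B = 2/3 ↦ 1/3  <
A = 2/3, B = 1 ↦ 1/3  <
A = 1, B = 0 ↦ 0  <
A = 1, B = 1/3 ↦ 0  <
A = 1, B = 2/3 ↦ 0  <
A = 1, B = 1 ↦ 0  <
So 8 of the 16 assignments meet the threshold.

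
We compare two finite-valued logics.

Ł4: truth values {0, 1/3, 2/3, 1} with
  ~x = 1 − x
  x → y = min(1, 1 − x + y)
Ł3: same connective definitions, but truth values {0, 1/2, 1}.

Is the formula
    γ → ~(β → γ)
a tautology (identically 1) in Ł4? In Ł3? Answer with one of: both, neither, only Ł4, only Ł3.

In Ł4: at β = 0, γ = 1/3 the value is 2/3 — not a tautology.
In Ł3: at β = 0, γ = 1/2 the value is 1/2 — not a tautology.

neither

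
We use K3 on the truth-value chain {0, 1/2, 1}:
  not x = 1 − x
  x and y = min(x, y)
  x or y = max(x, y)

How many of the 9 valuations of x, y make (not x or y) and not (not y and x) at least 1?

5

x = 0, y = 0 ↦ 1  ≥
x = 0, y = 1/2 ↦ 1  ≥
x = 0, y = 1 ↦ 1  ≥
x = 1/2, y = 0 ↦ 1/2  <
x = 1/2, y = 1/2 ↦ 1/2  <
x = 1/2, y = 1 ↦ 1  ≥
x = 1, y = 0 ↦ 0  <
x = 1, y = 1/2 ↦ 1/2  <
x = 1, y = 1 ↦ 1  ≥
So 5 of the 9 assignments meet the threshold.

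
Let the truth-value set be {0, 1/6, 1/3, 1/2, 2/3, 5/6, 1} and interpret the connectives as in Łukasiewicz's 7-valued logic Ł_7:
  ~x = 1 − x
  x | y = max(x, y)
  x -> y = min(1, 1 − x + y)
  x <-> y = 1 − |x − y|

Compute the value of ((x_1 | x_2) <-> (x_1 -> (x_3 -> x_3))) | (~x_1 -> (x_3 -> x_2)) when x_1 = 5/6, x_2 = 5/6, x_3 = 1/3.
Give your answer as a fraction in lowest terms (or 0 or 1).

x_1 | x_2 = 5/6 | 5/6 = 5/6
x_3 -> x_3 = 1/3 -> 1/3 = 1
x_1 -> (x_3 -> x_3) = 5/6 -> 1 = 1
(x_1 | x_2) <-> (x_1 -> (x_3 -> x_3)) = 5/6 <-> 1 = 5/6
~x_1 = ~5/6 = 1/6
x_3 -> x_2 = 1/3 -> 5/6 = 1
~x_1 -> (x_3 -> x_2) = 1/6 -> 1 = 1
((x_1 | x_2) <-> (x_1 -> (x_3 -> x_3))) | (~x_1 -> (x_3 -> x_2)) = 5/6 | 1 = 1

1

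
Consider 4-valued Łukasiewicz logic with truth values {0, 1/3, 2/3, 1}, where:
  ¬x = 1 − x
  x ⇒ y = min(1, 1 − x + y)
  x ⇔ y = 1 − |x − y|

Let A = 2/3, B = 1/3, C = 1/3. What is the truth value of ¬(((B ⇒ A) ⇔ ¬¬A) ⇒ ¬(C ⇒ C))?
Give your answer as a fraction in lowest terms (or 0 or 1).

2/3

B ⇒ A = 1/3 ⇒ 2/3 = 1
¬A = ¬2/3 = 1/3
¬¬A = ¬1/3 = 2/3
(B ⇒ A) ⇔ ¬¬A = 1 ⇔ 2/3 = 2/3
C ⇒ C = 1/3 ⇒ 1/3 = 1
¬(C ⇒ C) = ¬1 = 0
((B ⇒ A) ⇔ ¬¬A) ⇒ ¬(C ⇒ C) = 2/3 ⇒ 0 = 1/3
¬(((B ⇒ A) ⇔ ¬¬A) ⇒ ¬(C ⇒ C)) = ¬1/3 = 2/3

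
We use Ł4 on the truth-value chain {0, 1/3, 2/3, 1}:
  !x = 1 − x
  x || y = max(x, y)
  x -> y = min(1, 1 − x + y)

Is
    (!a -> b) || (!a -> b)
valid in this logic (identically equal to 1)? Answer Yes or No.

Counterexample: take a = 0, b = 0.
!a = !0 = 1
!a -> b = 1 -> 0 = 0
!a = !0 = 1
!a -> b = 1 -> 0 = 0
(!a -> b) || (!a -> b) = 0 || 0 = 0
This gives 0 ≠ 1.

No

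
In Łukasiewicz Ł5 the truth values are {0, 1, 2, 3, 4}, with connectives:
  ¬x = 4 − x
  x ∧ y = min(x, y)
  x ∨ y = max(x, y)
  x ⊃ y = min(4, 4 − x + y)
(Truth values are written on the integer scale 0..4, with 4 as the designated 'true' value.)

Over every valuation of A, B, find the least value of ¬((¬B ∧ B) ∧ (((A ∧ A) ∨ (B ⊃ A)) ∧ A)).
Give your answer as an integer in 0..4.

Take A = 2, B = 2:
¬B = ¬2 = 2
¬B ∧ B = 2 ∧ 2 = 2
A ∧ A = 2 ∧ 2 = 2
B ⊃ A = 2 ⊃ 2 = 4
(A ∧ A) ∨ (B ⊃ A) = 2 ∨ 4 = 4
((A ∧ A) ∨ (B ⊃ A)) ∧ A = 4 ∧ 2 = 2
(¬B ∧ B) ∧ (((A ∧ A) ∨ (B ⊃ A)) ∧ A) = 2 ∧ 2 = 2
¬((¬B ∧ B) ∧ (((A ∧ A) ∨ (B ⊃ A)) ∧ A)) = ¬2 = 2
No assignment yields a value below 2, so this is the minimum.

2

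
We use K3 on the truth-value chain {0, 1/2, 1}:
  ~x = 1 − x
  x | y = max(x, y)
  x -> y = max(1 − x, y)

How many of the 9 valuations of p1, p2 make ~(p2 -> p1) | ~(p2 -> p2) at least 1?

p1 = 0, p2 = 0 ↦ 0  <
p1 = 0, p2 = 1/2 ↦ 1/2  <
p1 = 0, p2 = 1 ↦ 1  ≥
p1 = 1/2, p2 = 0 ↦ 0  <
p1 = 1/2, p2 = 1/2 ↦ 1/2  <
p1 = 1/2, p2 = 1 ↦ 1/2  <
p1 = 1, p2 = 0 ↦ 0  <
p1 = 1, p2 = 1/2 ↦ 1/2  <
p1 = 1, p2 = 1 ↦ 0  <
So 1 of the 9 assignments meets the threshold.

1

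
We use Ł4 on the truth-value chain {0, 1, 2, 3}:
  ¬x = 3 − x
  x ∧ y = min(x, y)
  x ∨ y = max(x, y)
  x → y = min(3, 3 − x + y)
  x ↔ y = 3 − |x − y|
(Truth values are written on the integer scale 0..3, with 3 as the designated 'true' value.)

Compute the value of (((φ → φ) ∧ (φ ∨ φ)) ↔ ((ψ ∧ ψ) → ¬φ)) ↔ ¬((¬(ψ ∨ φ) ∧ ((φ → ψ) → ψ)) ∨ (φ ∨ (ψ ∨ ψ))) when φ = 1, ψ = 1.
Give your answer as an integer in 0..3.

2

φ → φ = 1 → 1 = 3
φ ∨ φ = 1 ∨ 1 = 1
(φ → φ) ∧ (φ ∨ φ) = 3 ∧ 1 = 1
ψ ∧ ψ = 1 ∧ 1 = 1
¬φ = ¬1 = 2
(ψ ∧ ψ) → ¬φ = 1 → 2 = 3
((φ → φ) ∧ (φ ∨ φ)) ↔ ((ψ ∧ ψ) → ¬φ) = 1 ↔ 3 = 1
ψ ∨ φ = 1 ∨ 1 = 1
¬(ψ ∨ φ) = ¬1 = 2
φ → ψ = 1 → 1 = 3
(φ → ψ) → ψ = 3 → 1 = 1
¬(ψ ∨ φ) ∧ ((φ → ψ) → ψ) = 2 ∧ 1 = 1
ψ ∨ ψ = 1 ∨ 1 = 1
φ ∨ (ψ ∨ ψ) = 1 ∨ 1 = 1
(¬(ψ ∨ φ) ∧ ((φ → ψ) → ψ)) ∨ (φ ∨ (ψ ∨ ψ)) = 1 ∨ 1 = 1
¬((¬(ψ ∨ φ) ∧ ((φ → ψ) → ψ)) ∨ (φ ∨ (ψ ∨ ψ))) = ¬1 = 2
(((φ → φ) ∧ (φ ∨ φ)) ↔ ((ψ ∧ ψ) → ¬φ)) ↔ ¬((¬(ψ ∨ φ) ∧ ((φ → ψ) → ψ)) ∨ (φ ∨ (ψ ∨ ψ))) = 1 ↔ 2 = 2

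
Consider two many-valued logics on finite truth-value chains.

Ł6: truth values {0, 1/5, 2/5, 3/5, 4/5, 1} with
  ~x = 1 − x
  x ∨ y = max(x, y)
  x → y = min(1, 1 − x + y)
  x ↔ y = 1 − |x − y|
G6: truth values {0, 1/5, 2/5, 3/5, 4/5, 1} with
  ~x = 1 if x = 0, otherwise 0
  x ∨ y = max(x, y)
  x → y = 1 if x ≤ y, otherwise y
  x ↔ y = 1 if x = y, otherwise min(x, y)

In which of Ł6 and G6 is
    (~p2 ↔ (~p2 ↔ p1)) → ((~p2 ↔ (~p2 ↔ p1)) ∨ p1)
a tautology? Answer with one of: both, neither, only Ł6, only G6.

In Ł6: every assignment gives 1 — tautology.
In G6: every assignment gives 1 — tautology.

both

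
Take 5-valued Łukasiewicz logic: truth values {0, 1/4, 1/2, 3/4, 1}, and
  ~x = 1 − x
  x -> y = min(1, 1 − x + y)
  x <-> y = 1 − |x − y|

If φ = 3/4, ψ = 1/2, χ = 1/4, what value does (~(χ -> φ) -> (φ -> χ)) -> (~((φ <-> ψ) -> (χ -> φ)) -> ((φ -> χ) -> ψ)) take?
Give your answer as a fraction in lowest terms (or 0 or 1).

1

χ -> φ = 1/4 -> 3/4 = 1
~(χ -> φ) = ~1 = 0
φ -> χ = 3/4 -> 1/4 = 1/2
~(χ -> φ) -> (φ -> χ) = 0 -> 1/2 = 1
φ <-> ψ = 3/4 <-> 1/2 = 3/4
χ -> φ = 1/4 -> 3/4 = 1
(φ <-> ψ) -> (χ -> φ) = 3/4 -> 1 = 1
~((φ <-> ψ) -> (χ -> φ)) = ~1 = 0
φ -> χ = 3/4 -> 1/4 = 1/2
(φ -> χ) -> ψ = 1/2 -> 1/2 = 1
~((φ <-> ψ) -> (χ -> φ)) -> ((φ -> χ) -> ψ) = 0 -> 1 = 1
(~(χ -> φ) -> (φ -> χ)) -> (~((φ <-> ψ) -> (χ -> φ)) -> ((φ -> χ) -> ψ)) = 1 -> 1 = 1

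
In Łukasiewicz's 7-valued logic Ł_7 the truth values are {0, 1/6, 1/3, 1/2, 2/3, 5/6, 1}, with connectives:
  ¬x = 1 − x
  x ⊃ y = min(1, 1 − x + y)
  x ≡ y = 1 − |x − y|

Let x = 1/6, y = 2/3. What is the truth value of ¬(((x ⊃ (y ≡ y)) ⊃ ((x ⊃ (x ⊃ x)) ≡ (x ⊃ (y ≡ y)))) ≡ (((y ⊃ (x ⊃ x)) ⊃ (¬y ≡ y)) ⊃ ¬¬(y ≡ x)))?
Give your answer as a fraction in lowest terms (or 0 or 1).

y ≡ y = 2/3 ≡ 2/3 = 1
x ⊃ (y ≡ y) = 1/6 ⊃ 1 = 1
x ⊃ x = 1/6 ⊃ 1/6 = 1
x ⊃ (x ⊃ x) = 1/6 ⊃ 1 = 1
y ≡ y = 2/3 ≡ 2/3 = 1
x ⊃ (y ≡ y) = 1/6 ⊃ 1 = 1
(x ⊃ (x ⊃ x)) ≡ (x ⊃ (y ≡ y)) = 1 ≡ 1 = 1
(x ⊃ (y ≡ y)) ⊃ ((x ⊃ (x ⊃ x)) ≡ (x ⊃ (y ≡ y))) = 1 ⊃ 1 = 1
x ⊃ x = 1/6 ⊃ 1/6 = 1
y ⊃ (x ⊃ x) = 2/3 ⊃ 1 = 1
¬y = ¬2/3 = 1/3
¬y ≡ y = 1/3 ≡ 2/3 = 2/3
(y ⊃ (x ⊃ x)) ⊃ (¬y ≡ y) = 1 ⊃ 2/3 = 2/3
y ≡ x = 2/3 ≡ 1/6 = 1/2
¬(y ≡ x) = ¬1/2 = 1/2
¬¬(y ≡ x) = ¬1/2 = 1/2
((y ⊃ (x ⊃ x)) ⊃ (¬y ≡ y)) ⊃ ¬¬(y ≡ x) = 2/3 ⊃ 1/2 = 5/6
((x ⊃ (y ≡ y)) ⊃ ((x ⊃ (x ⊃ x)) ≡ (x ⊃ (y ≡ y)))) ≡ (((y ⊃ (x ⊃ x)) ⊃ (¬y ≡ y)) ⊃ ¬¬(y ≡ x)) = 1 ≡ 5/6 = 5/6
¬(((x ⊃ (y ≡ y)) ⊃ ((x ⊃ (x ⊃ x)) ≡ (x ⊃ (y ≡ y)))) ≡ (((y ⊃ (x ⊃ x)) ⊃ (¬y ≡ y)) ⊃ ¬¬(y ≡ x))) = ¬5/6 = 1/6

1/6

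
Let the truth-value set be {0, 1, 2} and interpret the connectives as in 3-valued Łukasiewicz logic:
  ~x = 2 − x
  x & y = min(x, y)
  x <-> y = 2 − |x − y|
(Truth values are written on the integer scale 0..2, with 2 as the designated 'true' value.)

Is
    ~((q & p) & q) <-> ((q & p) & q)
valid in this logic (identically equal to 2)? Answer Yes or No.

No

Counterexample: take p = 0, q = 0.
q & p = 0 & 0 = 0
(q & p) & q = 0 & 0 = 0
~((q & p) & q) = ~0 = 2
q & p = 0 & 0 = 0
(q & p) & q = 0 & 0 = 0
~((q & p) & q) <-> ((q & p) & q) = 2 <-> 0 = 0
This gives 0 ≠ 2.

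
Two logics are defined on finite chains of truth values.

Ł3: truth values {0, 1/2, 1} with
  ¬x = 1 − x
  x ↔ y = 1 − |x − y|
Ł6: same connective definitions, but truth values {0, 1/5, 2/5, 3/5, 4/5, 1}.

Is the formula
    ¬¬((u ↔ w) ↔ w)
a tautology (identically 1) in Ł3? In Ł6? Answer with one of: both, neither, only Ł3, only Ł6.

neither

In Ł3: at u = 0, w = 0 the value is 0 — not a tautology.
In Ł6: at u = 0, w = 0 the value is 0 — not a tautology.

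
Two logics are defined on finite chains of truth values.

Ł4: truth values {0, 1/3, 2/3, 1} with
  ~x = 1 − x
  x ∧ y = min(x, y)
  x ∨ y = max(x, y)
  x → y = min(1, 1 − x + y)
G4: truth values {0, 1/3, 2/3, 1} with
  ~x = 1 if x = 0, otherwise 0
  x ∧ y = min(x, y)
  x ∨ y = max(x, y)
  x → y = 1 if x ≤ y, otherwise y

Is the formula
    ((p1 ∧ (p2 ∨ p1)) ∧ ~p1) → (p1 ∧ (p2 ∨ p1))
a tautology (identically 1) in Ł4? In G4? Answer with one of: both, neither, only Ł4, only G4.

In Ł4: every assignment gives 1 — tautology.
In G4: every assignment gives 1 — tautology.

both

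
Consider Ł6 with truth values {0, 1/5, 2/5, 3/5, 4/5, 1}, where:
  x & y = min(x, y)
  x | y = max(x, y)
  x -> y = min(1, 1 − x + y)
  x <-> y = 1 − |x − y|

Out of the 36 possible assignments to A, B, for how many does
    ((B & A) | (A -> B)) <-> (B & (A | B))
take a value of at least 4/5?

20

value 1: 11 assignments (counts)
value 4/5: 9 assignments (counts)
value 3/5: 7 assignments
value 2/5: 5 assignments
value 1/5: 3 assignments
value 0: 1 assignment
So 20 of the 36 assignments meet the threshold.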